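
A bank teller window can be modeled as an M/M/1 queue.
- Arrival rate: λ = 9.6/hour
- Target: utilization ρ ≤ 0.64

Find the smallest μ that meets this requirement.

ρ = λ/μ, so μ = λ/ρ
μ ≥ 9.6/0.64 = 15.0000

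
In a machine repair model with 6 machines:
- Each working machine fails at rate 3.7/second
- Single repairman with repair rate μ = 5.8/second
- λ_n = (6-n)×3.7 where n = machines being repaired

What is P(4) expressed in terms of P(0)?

P(4)/P(0) = ∏_{i=0}^{4-1} λ_i/μ_{i+1}
= (6-0)×3.7/5.8 × (6-1)×3.7/5.8 × (6-2)×3.7/5.8 × (6-3)×3.7/5.8
= 59.6207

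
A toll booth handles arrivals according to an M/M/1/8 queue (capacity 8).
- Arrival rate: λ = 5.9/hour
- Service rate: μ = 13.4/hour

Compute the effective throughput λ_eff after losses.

ρ = λ/μ = 5.9/13.4 = 0.4403
P₀ = (1-ρ)/(1-ρ^(K+1)) = (1-0.4403)/(1-0.4403^9) = 0.5597/0.9994 = 0.5600
P_K = P₀×ρ^K = 0.56005 × 0.4403^8 = 0.56005 × 0.0014125 = 0.0007911
λ_eff = λ(1-P_K) = 5.9 × (1 - 0.0007911) = 5.9 × 0.9992 = 5.8953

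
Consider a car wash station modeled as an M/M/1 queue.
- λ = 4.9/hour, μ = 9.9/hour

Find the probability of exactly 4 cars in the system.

ρ = λ/μ = 4.9/9.9 = 0.49495
P(n) = (1-ρ)ρⁿ
P(4) = (1-0.49495) × 0.49495^4
P(4) = 0.5050 × 0.06001
P(4) = 0.03031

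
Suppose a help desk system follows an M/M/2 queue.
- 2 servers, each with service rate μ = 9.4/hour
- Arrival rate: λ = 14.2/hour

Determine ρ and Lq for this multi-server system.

Traffic intensity: ρ = λ/(cμ) = 14.2/(2×9.4) = 0.7553
Since ρ = 0.7553 < 1, system is stable.
Offered load a = λ/μ = cρ = 14.2/9.4 = 1.5106
P₀ = [ Σₙ₌₀^1 aⁿ/n! + a^2/(2!(1-ρ)) ]⁻¹
Σ = a^0/0! + a^1/1! = 1.0000 + 1.5106 = 2.5106
a^2/(2!(1-ρ)) = 2.28203/(2 × 0.244681) = 4.6633
P₀ = 1/(2.5106 + 4.6633) = 0.1394
Lq = P₀·a^2·ρ / (2!(1-ρ)²) = 0.1394 × 2.2820 × 0.7553 / (2 × 0.05987) = 2.0066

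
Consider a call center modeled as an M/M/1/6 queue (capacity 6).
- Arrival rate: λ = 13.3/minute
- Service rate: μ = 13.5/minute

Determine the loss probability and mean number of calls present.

ρ = λ/μ = 13.3/13.5 = 0.98519
P₀ = (1-ρ)/(1-ρ^(K+1)) = (1-0.98519)/(1-0.98519^7) = 0.01481/0.09918 = 0.1493
P_K = P₀×ρ^K = 0.1493 × 0.98519^6 = 0.1493 × 0.9144 = 0.1365
Blocking probability P_6 = 0.1365 (13.65%)
L = ρ[1 - (K+1)ρ^K + Kρ^(K+1)] / [(1-ρ)(1-ρ^(K+1))]
L = 0.98519 × (1 - 7×0.91436579 + 6×0.90082403) / ((1 - 0.98519) × (1 - 0.90082403)) = 2.9403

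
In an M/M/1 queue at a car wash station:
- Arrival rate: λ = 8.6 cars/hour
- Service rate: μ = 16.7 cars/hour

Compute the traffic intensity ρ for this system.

Server utilization: ρ = λ/μ
ρ = 8.6/16.7 = 0.5150
The server is busy 51.50% of the time.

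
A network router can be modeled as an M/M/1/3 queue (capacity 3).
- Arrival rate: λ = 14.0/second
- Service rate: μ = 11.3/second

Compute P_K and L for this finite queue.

ρ = λ/μ = 14.0/11.3 = 1.2389
P₀ = (1-ρ)/(1-ρ^(K+1)) = (1-1.2389)/(1-1.2389^4) = -0.2389/-1.3558 = 0.1762
P_K = P₀×ρ^K = 0.1762 × 1.2389^3 = 0.1762 × 1.9016 = 0.3351
Blocking probability P_3 = 0.3351 (33.51%)
L = ρ[1 - (K+1)ρ^K + Kρ^(K+1)] / [(1-ρ)(1-ρ^(K+1))]
L = 1.2389 × (1 - 4×1.901554 + 3×2.355836) / ((1 - 1.2389) × (1 - 2.355836)) = 1.7644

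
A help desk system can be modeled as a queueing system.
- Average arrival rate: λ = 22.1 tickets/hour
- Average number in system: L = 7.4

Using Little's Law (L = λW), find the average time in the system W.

Little's Law: L = λW, so W = L/λ
W = 7.4/22.1 = 0.3348 hours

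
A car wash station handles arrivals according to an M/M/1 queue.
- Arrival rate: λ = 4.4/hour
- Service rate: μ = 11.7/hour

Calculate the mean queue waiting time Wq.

First, compute utilization: ρ = λ/μ = 4.4/11.7 = 0.3761
For M/M/1: Wq = λ/(μ(μ-λ))
Wq = 4.4/(11.7 × (11.7-4.4))
Wq = 4.4/(11.7 × 7.30)
Wq = 0.05152 hours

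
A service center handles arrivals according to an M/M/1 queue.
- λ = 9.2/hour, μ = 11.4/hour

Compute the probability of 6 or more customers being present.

ρ = λ/μ = 9.2/11.4 = 0.8070
P(N ≥ n) = ρⁿ
P(N ≥ 6) = 0.8070^6
P(N ≥ 6) = 0.2762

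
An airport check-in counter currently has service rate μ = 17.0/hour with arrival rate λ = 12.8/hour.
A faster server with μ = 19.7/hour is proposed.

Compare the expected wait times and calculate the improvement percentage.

System 1: ρ₁ = 12.8/17.0 = 0.7529, W₁ = 1/(17.0-12.8) = 0.23810
System 2: ρ₂ = 12.8/19.7 = 0.6497, W₂ = 1/(19.7-12.8) = 0.14493
Improvement: (W₁-W₂)/W₁ = (0.23810-0.14493)/0.23810 = 39.13%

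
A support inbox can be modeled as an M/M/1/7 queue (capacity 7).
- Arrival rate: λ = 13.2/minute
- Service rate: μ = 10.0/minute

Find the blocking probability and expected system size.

ρ = λ/μ = 13.2/10.0 = 1.3200
P₀ = (1-ρ)/(1-ρ^(K+1)) = (1-1.3200)/(1-1.3200^8) = -0.3200/-8.2170 = 0.03894
P_K = P₀×ρ^K = 0.03894 × 1.3200^7 = 0.03894 × 6.9826 = 0.2719
Blocking probability P_7 = 0.2719 (27.19%)
L = ρ[1 - (K+1)ρ^K + Kρ^(K+1)] / [(1-ρ)(1-ρ^(K+1))]
L = 1.3200 × (1 - 8×6.98261 + 7×9.21704) / ((1 - 1.3200) × (1 - 9.21704)) = 4.8486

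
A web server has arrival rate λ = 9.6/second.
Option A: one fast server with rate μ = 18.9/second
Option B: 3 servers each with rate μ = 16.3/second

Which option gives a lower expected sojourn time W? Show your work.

Option A: single server μ = 18.9 (M/M/1)
  ρ_A = 9.6/18.9 = 0.5079
  W_A = 1/(μ-λ) = 1/(18.9-9.6) = 1/9.30 = 0.1075

Option B: 3 servers μ = 16.3 (M/M/3)
  ρ_B = λ/(cμ) = 9.6/(3×16.3) = 0.1963
  Offered load a = λ/μ = cρ = 9.6/16.3 = 0.5890
  P₀ = [ Σₙ₌₀^2 aⁿ/n! + a^3/(3!(1-ρ)) ]⁻¹
  Σ = a^0/0! + a^1/1! + a^2/2! = 1.0000 + 0.5890 + 0.1734 = 1.7624
  a^3/(3!(1-ρ)) = 0.2043/(6 × 0.8037) = 0.04237
  P₀ = 1/(1.7624 + 0.04237) = 0.5541
  Lq = P₀·a^3·ρ / (3!(1-ρ)²) = 0.5541 × 0.2043 × 0.1963 / (6 × 0.6459) = 0.005734
  Wq_B = Lq/λ = 0.005734/9.6 = 0.0005973
  W_B = Wq_B + 1/μ = 0.0005973 + 0.06135 = 0.06195

Since W_B = 0.06195 < W_A = 0.1075, Option B (multiple servers) has the shorter time in system.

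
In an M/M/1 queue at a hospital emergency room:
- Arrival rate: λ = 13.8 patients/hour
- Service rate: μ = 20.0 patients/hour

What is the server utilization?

Server utilization: ρ = λ/μ
ρ = 13.8/20.0 = 0.6900
The server is busy 69.00% of the time.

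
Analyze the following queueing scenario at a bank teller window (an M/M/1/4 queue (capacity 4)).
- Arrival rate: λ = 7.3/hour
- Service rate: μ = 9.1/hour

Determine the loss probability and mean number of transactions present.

ρ = λ/μ = 7.3/9.1 = 0.8022
P₀ = (1-ρ)/(1-ρ^(K+1)) = (1-0.8022)/(1-0.8022^5) = 0.1978/0.6678 = 0.2962
P_K = P₀×ρ^K = 0.2962 × 0.8022^4 = 0.2962 × 0.4141 = 0.1227
Blocking probability P_4 = 0.1227 (12.27%)
L = ρ[1 - (K+1)ρ^K + Kρ^(K+1)] / [(1-ρ)(1-ρ^(K+1))]
L = 0.8022 × (1 - 5×0.414124 + 4×0.332210) / ((1 - 0.8022) × (1 - 0.332210)) = 1.5682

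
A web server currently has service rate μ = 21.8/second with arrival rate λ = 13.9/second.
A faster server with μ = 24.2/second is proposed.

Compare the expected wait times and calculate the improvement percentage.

System 1: ρ₁ = 13.9/21.8 = 0.6376, W₁ = 1/(21.8-13.9) = 0.12658
System 2: ρ₂ = 13.9/24.2 = 0.5744, W₂ = 1/(24.2-13.9) = 0.097087
Improvement: (W₁-W₂)/W₁ = (0.12658-0.097087)/0.12658 = 23.30%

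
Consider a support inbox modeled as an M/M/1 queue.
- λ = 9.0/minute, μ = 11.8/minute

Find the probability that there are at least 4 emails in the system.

ρ = λ/μ = 9.0/11.8 = 0.7627
P(N ≥ n) = ρⁿ
P(N ≥ 4) = 0.7627^4
P(N ≥ 4) = 0.3384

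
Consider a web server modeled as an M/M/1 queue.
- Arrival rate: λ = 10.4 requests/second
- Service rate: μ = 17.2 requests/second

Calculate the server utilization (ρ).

Server utilization: ρ = λ/μ
ρ = 10.4/17.2 = 0.6047
The server is busy 60.47% of the time.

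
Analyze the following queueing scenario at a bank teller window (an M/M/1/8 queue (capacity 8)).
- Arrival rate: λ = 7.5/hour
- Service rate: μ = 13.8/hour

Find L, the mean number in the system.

ρ = λ/μ = 7.5/13.8 = 0.54348
P₀ = (1-ρ)/(1-ρ^(K+1)) = (1-0.54348)/(1-0.54348^9) = 0.4565/0.9959 = 0.4584
P_K = P₀×ρ^K = 0.4584 × 0.54348^8 = 0.4584 × 0.007611 = 0.003489
L = ρ[1 - (K+1)ρ^K + Kρ^(K+1)] / [(1-ρ)(1-ρ^(K+1))]
L = 0.54348 × (1 - 9×0.007611 + 8×0.004137) / ((1 - 0.54348) × (1 - 0.004137)) = 1.1531 transactions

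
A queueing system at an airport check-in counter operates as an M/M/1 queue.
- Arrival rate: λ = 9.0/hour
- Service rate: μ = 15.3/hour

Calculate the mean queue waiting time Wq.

First, compute utilization: ρ = λ/μ = 9.0/15.3 = 0.5882
For M/M/1: Wq = λ/(μ(μ-λ))
Wq = 9.0/(15.3 × (15.3-9.0))
Wq = 9.0/(15.3 × 6.30)
Wq = 0.09337 hours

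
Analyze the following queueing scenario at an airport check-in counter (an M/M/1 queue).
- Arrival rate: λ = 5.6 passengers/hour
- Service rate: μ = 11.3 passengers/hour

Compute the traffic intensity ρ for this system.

Server utilization: ρ = λ/μ
ρ = 5.6/11.3 = 0.4956
The server is busy 49.56% of the time.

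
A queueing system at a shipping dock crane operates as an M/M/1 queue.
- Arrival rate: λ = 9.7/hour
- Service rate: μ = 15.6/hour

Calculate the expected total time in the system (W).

First, compute utilization: ρ = λ/μ = 9.7/15.6 = 0.6218
For M/M/1: W = 1/(μ-λ)
W = 1/(15.6-9.7) = 1/5.90
W = 0.1695 hours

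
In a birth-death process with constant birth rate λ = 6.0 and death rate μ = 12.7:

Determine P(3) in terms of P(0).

For constant rates: P(n)/P(0) = (λ/μ)^n
P(3)/P(0) = (6.0/12.7)^3 = 0.4724^3 = 0.1054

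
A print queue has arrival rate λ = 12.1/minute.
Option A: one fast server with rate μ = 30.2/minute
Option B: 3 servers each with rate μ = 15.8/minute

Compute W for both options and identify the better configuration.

Option A: single server μ = 30.2 (M/M/1)
  ρ_A = 12.1/30.2 = 0.4007
  W_A = 1/(μ-λ) = 1/(30.2-12.1) = 1/18.10 = 0.05525

Option B: 3 servers μ = 15.8 (M/M/3)
  ρ_B = λ/(cμ) = 12.1/(3×15.8) = 0.2553
  Offered load a = λ/μ = cρ = 12.1/15.8 = 0.7658
  P₀ = [ Σₙ₌₀^2 aⁿ/n! + a^3/(3!(1-ρ)) ]⁻¹
  Σ = a^0/0! + a^1/1! + a^2/2! = 1.0000 + 0.76582 + 0.29324 = 2.0591
  a^3/(3!(1-ρ)) = 0.4491/(6 × 0.7447) = 0.1005
  P₀ = 1/(2.05907 + 0.100516) = 0.4631
  Lq = P₀·a^3·ρ / (3!(1-ρ)²) = 0.46305 × 0.44914 × 0.25527 / (6 × 0.55462) = 0.01595
  Wq_B = Lq/λ = 0.015954/12.1 = 0.001319
  W_B = Wq_B + 1/μ = 0.001319 + 0.06329 = 0.06461

Since W_A = 0.05525 < W_B = 0.06461, Option A (single fast server) has the shorter time in system.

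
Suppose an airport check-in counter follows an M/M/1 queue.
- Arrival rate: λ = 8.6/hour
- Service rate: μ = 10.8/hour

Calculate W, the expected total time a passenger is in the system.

First, compute utilization: ρ = λ/μ = 8.6/10.8 = 0.7963
For M/M/1: W = 1/(μ-λ)
W = 1/(10.8-8.6) = 1/2.20
W = 0.4545 hours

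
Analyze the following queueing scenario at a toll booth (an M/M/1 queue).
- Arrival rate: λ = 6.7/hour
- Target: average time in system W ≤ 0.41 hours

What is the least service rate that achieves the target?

For M/M/1: W = 1/(μ-λ)
Need W ≤ 0.41, so 1/(μ-λ) ≤ 0.41
μ - λ ≥ 1/0.41 = 2.4390
μ ≥ 6.7 + 2.4390 = 9.1390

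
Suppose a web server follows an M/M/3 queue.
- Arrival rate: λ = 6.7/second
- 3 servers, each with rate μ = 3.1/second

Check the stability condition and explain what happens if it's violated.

Stability requires ρ = λ/(cμ) < 1
ρ = 6.7/(3 × 3.1) = 6.7/9.30 = 0.7204
Since 0.7204 < 1, the system is STABLE.
The servers are busy 72.04% of the time.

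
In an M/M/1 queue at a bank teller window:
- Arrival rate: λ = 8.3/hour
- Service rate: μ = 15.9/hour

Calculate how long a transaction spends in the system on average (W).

First, compute utilization: ρ = λ/μ = 8.3/15.9 = 0.5220
For M/M/1: W = 1/(μ-λ)
W = 1/(15.9-8.3) = 1/7.60
W = 0.1316 hours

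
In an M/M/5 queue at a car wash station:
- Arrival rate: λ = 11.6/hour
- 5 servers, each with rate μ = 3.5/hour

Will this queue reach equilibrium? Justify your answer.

Stability requires ρ = λ/(cμ) < 1
ρ = 11.6/(5 × 3.5) = 11.6/17.50 = 0.6629
Since 0.6629 < 1, the system is STABLE.
The servers are busy 66.29% of the time.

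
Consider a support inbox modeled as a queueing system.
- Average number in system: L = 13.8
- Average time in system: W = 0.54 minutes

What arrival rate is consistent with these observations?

Little's Law: L = λW, so λ = L/W
λ = 13.8/0.54 = 25.5556 emails/minute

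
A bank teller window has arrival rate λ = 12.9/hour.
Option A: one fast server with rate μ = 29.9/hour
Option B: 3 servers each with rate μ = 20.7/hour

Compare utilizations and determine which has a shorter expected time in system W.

Option A: single server μ = 29.9 (M/M/1)
  ρ_A = 12.9/29.9 = 0.4314
  W_A = 1/(μ-λ) = 1/(29.9-12.9) = 1/17.00 = 0.05882

Option B: 3 servers μ = 20.7 (M/M/3)
  ρ_B = λ/(cμ) = 12.9/(3×20.7) = 0.2077
  Offered load a = λ/μ = cρ = 12.9/20.7 = 0.6232
  P₀ = [ Σₙ₌₀^2 aⁿ/n! + a^3/(3!(1-ρ)) ]⁻¹
  Σ = a^0/0! + a^1/1! + a^2/2! = 1.0000 + 0.6232 + 0.1942 = 1.8174
  a^3/(3!(1-ρ)) = 0.2420/(6 × 0.7923) = 0.05091
  P₀ = 1/(1.81737 + 0.0509135) = 0.5353
  Lq = P₀·a^3·ρ / (3!(1-ρ)²) = 0.53525 × 0.24202 × 0.20773 / (6 × 0.62769) = 0.007145
  Wq_B = Lq/λ = 0.007145/12.9 = 0.0005539
  W_B = Wq_B + 1/μ = 0.0005539 + 0.04831 = 0.04886

Since W_B = 0.04886 < W_A = 0.05882, Option B (multiple servers) has the shorter time in system.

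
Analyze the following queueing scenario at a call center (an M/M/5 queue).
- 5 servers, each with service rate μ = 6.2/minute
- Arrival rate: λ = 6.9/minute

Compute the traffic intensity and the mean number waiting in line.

Traffic intensity: ρ = λ/(cμ) = 6.9/(5×6.2) = 0.2226
Since ρ = 0.2226 < 1, system is stable.
Offered load a = λ/μ = cρ = 6.9/6.2 = 1.1129
P₀ = [ Σₙ₌₀^4 aⁿ/n! + a^5/(5!(1-ρ)) ]⁻¹
Σ = a^0/0! + a^1/1! + a^2/2! + a^3/3! + a^4/4! = 1.0000 + 1.1129 + 0.6193 + 0.2297 + 0.06392 = 3.0258
a^5/(5!(1-ρ)) = 1.7072/(120 × 0.7774) = 0.01830
P₀ = 1/(3.0258 + 0.01830) = 0.3285
Lq = P₀·a^5·ρ / (5!(1-ρ)²) = 0.3285 × 1.7072 × 0.2226 / (120 × 0.6044) = 0.001721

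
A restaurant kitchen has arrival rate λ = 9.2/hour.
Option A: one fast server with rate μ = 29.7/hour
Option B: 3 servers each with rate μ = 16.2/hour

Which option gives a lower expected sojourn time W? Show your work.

Option A: single server μ = 29.7 (M/M/1)
  ρ_A = 9.2/29.7 = 0.3098
  W_A = 1/(μ-λ) = 1/(29.7-9.2) = 1/20.50 = 0.04878

Option B: 3 servers μ = 16.2 (M/M/3)
  ρ_B = λ/(cμ) = 9.2/(3×16.2) = 0.1893
  Offered load a = λ/μ = cρ = 9.2/16.2 = 0.5679
  P₀ = [ Σₙ₌₀^2 aⁿ/n! + a^3/(3!(1-ρ)) ]⁻¹
  Σ = a^0/0! + a^1/1! + a^2/2! = 1.0000 + 0.5679 + 0.1613 = 1.7292
  a^3/(3!(1-ρ)) = 0.18315/(6 × 0.81070) = 0.03765
  P₀ = 1/(1.7292 + 0.03765) = 0.5660
  Lq = P₀·a^3·ρ / (3!(1-ρ)²) = 0.56599 × 0.18315 × 0.18930 / (6 × 0.65723) = 0.004976
  Wq_B = Lq/λ = 0.004976/9.2 = 0.0005409
  W_B = Wq_B + 1/μ = 0.0005409 + 0.06173 = 0.06227

Since W_A = 0.04878 < W_B = 0.06227, Option A (single fast server) has the shorter time in system.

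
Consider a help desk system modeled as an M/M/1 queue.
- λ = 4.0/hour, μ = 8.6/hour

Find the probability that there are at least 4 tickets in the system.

ρ = λ/μ = 4.0/8.6 = 0.46512
P(N ≥ n) = ρⁿ
P(N ≥ 4) = 0.46512^4
P(N ≥ 4) = 0.04680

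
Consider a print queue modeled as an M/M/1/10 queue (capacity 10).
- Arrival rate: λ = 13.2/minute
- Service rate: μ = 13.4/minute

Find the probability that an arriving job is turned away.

ρ = λ/μ = 13.2/13.4 = 0.985075
P₀ = (1-ρ)/(1-ρ^(K+1)) = (1-0.985075)/(1-0.985075^11) = 0.0149250/0.152456 = 0.09790
P_K = P₀×ρ^K = 0.09790 × 0.985075^10 = 0.09790 × 0.8604 = 0.08423
Blocking probability = 8.42%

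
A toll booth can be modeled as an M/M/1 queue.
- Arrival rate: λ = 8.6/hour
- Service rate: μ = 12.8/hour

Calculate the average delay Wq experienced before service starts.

First, compute utilization: ρ = λ/μ = 8.6/12.8 = 0.6719
For M/M/1: Wq = λ/(μ(μ-λ))
Wq = 8.6/(12.8 × (12.8-8.6))
Wq = 8.6/(12.8 × 4.20)
Wq = 0.1600 hours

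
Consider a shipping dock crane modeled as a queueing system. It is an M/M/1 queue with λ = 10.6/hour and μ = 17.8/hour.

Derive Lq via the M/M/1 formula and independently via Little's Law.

Method 1 (direct): Lq = λ²/(μ(μ-λ)) = 112.36/(17.8 × 7.20) = 0.8767

Method 2 (Little's Law):
W = 1/(μ-λ) = 1/7.20 = 0.13889
Wq = W - 1/μ = 0.13889 - 0.056180 = 0.08271
Lq = λWq = 10.6 × 0.08271 = 0.8767 ✔ (matches Method 1)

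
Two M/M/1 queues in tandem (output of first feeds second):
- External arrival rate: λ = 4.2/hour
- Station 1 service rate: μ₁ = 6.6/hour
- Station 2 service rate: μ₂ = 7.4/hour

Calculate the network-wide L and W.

By Jackson's theorem, each station behaves as independent M/M/1.
Station 1: ρ₁ = 4.2/6.6 = 0.6364, L₁ = ρ₁/(1-ρ₁) = λ/(μ₁-λ) = 4.2/2.40 = 1.7500
Station 2: ρ₂ = 4.2/7.4 = 0.5676, L₂ = ρ₂/(1-ρ₂) = λ/(μ₂-λ) = 4.2/3.20 = 1.3125
Total: L = L₁ + L₂ = 1.7500 + 1.3125 = 3.0625
W = L/λ = 3.0625/4.2 = 0.7292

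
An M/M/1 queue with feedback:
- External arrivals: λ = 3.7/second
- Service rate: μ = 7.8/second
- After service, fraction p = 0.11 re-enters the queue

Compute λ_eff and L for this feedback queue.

Effective arrival rate: λ_eff = λ/(1-p) = 3.7/(1-0.11) = 3.7/0.89 = 4.1573
ρ = λ_eff/μ = 4.1573/7.8 = 0.5330
L = ρ/(1-ρ) = 0.5330/(1-0.5330) = 1.1413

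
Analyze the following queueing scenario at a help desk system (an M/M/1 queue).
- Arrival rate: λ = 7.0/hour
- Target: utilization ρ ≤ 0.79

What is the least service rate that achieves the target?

ρ = λ/μ, so μ = λ/ρ
μ ≥ 7.0/0.79 = 8.8608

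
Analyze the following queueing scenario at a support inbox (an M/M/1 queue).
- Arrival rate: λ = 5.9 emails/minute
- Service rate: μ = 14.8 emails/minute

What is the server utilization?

Server utilization: ρ = λ/μ
ρ = 5.9/14.8 = 0.3986
The server is busy 39.86% of the time.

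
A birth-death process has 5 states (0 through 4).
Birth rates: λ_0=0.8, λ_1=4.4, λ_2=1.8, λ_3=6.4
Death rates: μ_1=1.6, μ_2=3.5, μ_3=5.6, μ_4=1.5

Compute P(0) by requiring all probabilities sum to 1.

Ratios P(n)/P(0) = (λ₀···λₙ₋₁)/(μ₁···μₙ):
P(1)/P(0) = (0.8)/(1.6) = 0.500000
P(2)/P(0) = (0.8×4.4)/(1.6×3.5) = 0.628571
P(3)/P(0) = (0.8×4.4×1.8)/(1.6×3.5×5.6) = 0.202041
P(4)/P(0) = (0.8×4.4×1.8×6.4)/(1.6×3.5×5.6×1.5) = 0.862041

Normalization: ∑ P(n) = 1
P(0) × (1.00000 + 0.500000 + 0.628571 + 0.202041 + 0.862041) = 1
P(0) × 3.1927 = 1
P(0) = 1/3.1927 = 0.3132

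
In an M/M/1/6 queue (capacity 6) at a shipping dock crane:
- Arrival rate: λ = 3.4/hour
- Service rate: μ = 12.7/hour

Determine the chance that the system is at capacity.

ρ = λ/μ = 3.4/12.7 = 0.267717
P₀ = (1-ρ)/(1-ρ^(K+1)) = (1-0.267717)/(1-0.267717^7) = 0.7323/0.9999 = 0.7324
P_K = P₀×ρ^K = 0.73236 × 0.267717^6 = 0.73236 × 0.00036818 = 0.0002696
Blocking probability = 0.02696%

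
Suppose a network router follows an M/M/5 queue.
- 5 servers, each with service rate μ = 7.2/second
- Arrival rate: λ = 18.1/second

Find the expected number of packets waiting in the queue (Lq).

Traffic intensity: ρ = λ/(cμ) = 18.1/(5×7.2) = 0.5028
Since ρ = 0.5028 < 1, system is stable.
Offered load a = λ/μ = cρ = 18.1/7.2 = 2.5139
P₀ = [ Σₙ₌₀^4 aⁿ/n! + a^5/(5!(1-ρ)) ]⁻¹
Σ = a^0/0! + a^1/1! + a^2/2! + a^3/3! + a^4/4! = 1.0000 + 2.5139 + 3.1598 + 2.6478 + 1.6641 = 10.9856
a^5/(5!(1-ρ)) = 100.3992/(120 × 0.4972) = 1.6827
P₀ = 1/(10.9856 + 1.6827) = 0.07894
Lq = P₀·a^5·ρ / (5!(1-ρ)²) = 0.07894 × 100.3992 × 0.5028 / (120 × 0.2472) = 0.1343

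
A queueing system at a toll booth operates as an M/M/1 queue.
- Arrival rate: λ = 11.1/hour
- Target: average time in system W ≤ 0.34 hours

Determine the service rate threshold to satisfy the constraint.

For M/M/1: W = 1/(μ-λ)
Need W ≤ 0.34, so 1/(μ-λ) ≤ 0.34
μ - λ ≥ 1/0.34 = 2.9412
μ ≥ 11.1 + 2.9412 = 14.0412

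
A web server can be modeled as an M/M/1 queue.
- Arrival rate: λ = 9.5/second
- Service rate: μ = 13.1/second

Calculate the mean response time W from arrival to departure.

First, compute utilization: ρ = λ/μ = 9.5/13.1 = 0.7252
For M/M/1: W = 1/(μ-λ)
W = 1/(13.1-9.5) = 1/3.60
W = 0.2778 seconds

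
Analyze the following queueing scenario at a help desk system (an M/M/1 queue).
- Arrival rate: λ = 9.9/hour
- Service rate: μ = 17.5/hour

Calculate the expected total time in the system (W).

First, compute utilization: ρ = λ/μ = 9.9/17.5 = 0.5657
For M/M/1: W = 1/(μ-λ)
W = 1/(17.5-9.9) = 1/7.60
W = 0.1316 hours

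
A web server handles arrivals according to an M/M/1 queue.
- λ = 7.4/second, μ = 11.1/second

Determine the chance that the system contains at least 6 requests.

ρ = λ/μ = 7.4/11.1 = 0.66667
P(N ≥ n) = ρⁿ
P(N ≥ 6) = 0.66667^6
P(N ≥ 6) = 0.08779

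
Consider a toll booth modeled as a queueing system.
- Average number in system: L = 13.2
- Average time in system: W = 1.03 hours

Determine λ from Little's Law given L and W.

Little's Law: L = λW, so λ = L/W
λ = 13.2/1.03 = 12.8155 vehicles/hour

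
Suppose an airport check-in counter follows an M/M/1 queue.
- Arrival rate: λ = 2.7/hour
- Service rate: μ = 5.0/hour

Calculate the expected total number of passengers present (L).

ρ = λ/μ = 2.7/5.0 = 0.5400
For M/M/1: L = λ/(μ-λ)
L = 2.7/(5.0-2.7) = 2.7/2.30
L = 1.1739 passengers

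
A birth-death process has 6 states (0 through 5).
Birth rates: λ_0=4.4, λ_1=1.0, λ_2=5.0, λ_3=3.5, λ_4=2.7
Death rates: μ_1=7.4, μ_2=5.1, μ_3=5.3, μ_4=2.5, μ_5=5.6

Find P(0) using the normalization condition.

Ratios P(n)/P(0) = (λ₀···λₙ₋₁)/(μ₁···μₙ):
P(1)/P(0) = (4.4)/(7.4) = 0.5946
P(2)/P(0) = (4.4×1.0)/(7.4×5.1) = 0.1166
P(3)/P(0) = (4.4×1.0×5.0)/(7.4×5.1×5.3) = 0.1100
P(4)/P(0) = (4.4×1.0×5.0×3.5)/(7.4×5.1×5.3×2.5) = 0.1540
P(5)/P(0) = (4.4×1.0×5.0×3.5×2.7)/(7.4×5.1×5.3×2.5×5.6) = 0.07424

Normalization: ∑ P(n) = 1
P(0) × (1.0000 + 0.5946 + 0.1166 + 0.1100 + 0.1540 + 0.07424) = 1
P(0) × 2.0494 = 1
P(0) = 1/2.0494 = 0.4879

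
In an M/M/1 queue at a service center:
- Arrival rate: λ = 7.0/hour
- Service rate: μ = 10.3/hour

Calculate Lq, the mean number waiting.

ρ = λ/μ = 7.0/10.3 = 0.6796
For M/M/1: Lq = λ²/(μ(μ-λ))
Lq = 49.00/(10.3 × 3.30)
Lq = 1.4416 customers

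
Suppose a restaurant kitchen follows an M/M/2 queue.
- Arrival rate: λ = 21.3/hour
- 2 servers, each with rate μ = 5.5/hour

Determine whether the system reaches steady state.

Stability requires ρ = λ/(cμ) < 1
ρ = 21.3/(2 × 5.5) = 21.3/11.00 = 1.9364
Since 1.9364 ≥ 1, the system is UNSTABLE.
Need c > λ/μ = 21.3/5.5 = 3.87.
Minimum servers needed: c = 4.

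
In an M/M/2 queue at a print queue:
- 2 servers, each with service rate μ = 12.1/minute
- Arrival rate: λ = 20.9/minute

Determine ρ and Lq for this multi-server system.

Traffic intensity: ρ = λ/(cμ) = 20.9/(2×12.1) = 0.8636
Since ρ = 0.8636 < 1, system is stable.
Offered load a = λ/μ = cρ = 20.9/12.1 = 1.7273
P₀ = [ Σₙ₌₀^1 aⁿ/n! + a^2/(2!(1-ρ)) ]⁻¹
Σ = a^0/0! + a^1/1! = 1.0000 + 1.7273 = 2.7273
a^2/(2!(1-ρ)) = 2.98347/(2 × 0.136364) = 10.9394
P₀ = 1/(2.7273 + 10.9394) = 0.07317
Lq = P₀·a^2·ρ / (2!(1-ρ)²) = 0.0731707 × 2.98347 × 0.863636 / (2 × 0.0185950) = 5.0695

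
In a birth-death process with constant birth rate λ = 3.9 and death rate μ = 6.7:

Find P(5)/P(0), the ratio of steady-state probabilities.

For constant rates: P(n)/P(0) = (λ/μ)^n
P(5)/P(0) = (3.9/6.7)^5 = 0.5821^5 = 0.06683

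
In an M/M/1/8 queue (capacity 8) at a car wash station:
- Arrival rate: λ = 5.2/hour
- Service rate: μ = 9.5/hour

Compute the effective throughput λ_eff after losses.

ρ = λ/μ = 5.2/9.5 = 0.54737
P₀ = (1-ρ)/(1-ρ^(K+1)) = (1-0.54737)/(1-0.54737^9) = 0.4526/0.9956 = 0.4546
P_K = P₀×ρ^K = 0.45464 × 0.54737^8 = 0.45464 × 0.0080584 = 0.003664
λ_eff = λ(1-P_K) = 5.2 × (1 - 0.003664) = 5.2 × 0.996336 = 5.1809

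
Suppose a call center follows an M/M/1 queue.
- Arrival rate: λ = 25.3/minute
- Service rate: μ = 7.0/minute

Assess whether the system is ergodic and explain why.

Stability requires ρ = λ/(cμ) < 1
ρ = 25.3/(1 × 7.0) = 25.3/7.00 = 3.6143
Since 3.6143 ≥ 1, the system is UNSTABLE.
Queue grows without bound. Need μ > λ = 25.3.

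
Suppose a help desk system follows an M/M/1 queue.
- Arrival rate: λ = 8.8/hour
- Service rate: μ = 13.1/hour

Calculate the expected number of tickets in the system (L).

ρ = λ/μ = 8.8/13.1 = 0.6718
For M/M/1: L = λ/(μ-λ)
L = 8.8/(13.1-8.8) = 8.8/4.30
L = 2.0465 tickets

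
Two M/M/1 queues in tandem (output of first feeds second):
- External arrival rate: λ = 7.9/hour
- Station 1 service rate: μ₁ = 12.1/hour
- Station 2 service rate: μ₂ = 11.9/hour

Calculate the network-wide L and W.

By Jackson's theorem, each station behaves as independent M/M/1.
Station 1: ρ₁ = 7.9/12.1 = 0.6529, L₁ = ρ₁/(1-ρ₁) = λ/(μ₁-λ) = 7.9/4.20 = 1.8810
Station 2: ρ₂ = 7.9/11.9 = 0.6639, L₂ = ρ₂/(1-ρ₂) = λ/(μ₂-λ) = 7.9/4.00 = 1.9750
Total: L = L₁ + L₂ = 1.8810 + 1.9750 = 3.8560
W = L/λ = 3.8560/7.9 = 0.4881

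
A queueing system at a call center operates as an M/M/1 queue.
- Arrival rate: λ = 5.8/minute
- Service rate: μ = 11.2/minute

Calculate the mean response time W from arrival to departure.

First, compute utilization: ρ = λ/μ = 5.8/11.2 = 0.5179
For M/M/1: W = 1/(μ-λ)
W = 1/(11.2-5.8) = 1/5.40
W = 0.1852 minutes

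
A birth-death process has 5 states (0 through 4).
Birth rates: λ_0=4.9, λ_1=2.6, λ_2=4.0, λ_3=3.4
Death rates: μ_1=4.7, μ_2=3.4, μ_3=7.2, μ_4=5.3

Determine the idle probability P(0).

Ratios P(n)/P(0) = (λ₀···λₙ₋₁)/(μ₁···μₙ):
P(1)/P(0) = (4.9)/(4.7) = 1.0426
P(2)/P(0) = (4.9×2.6)/(4.7×3.4) = 0.7972
P(3)/P(0) = (4.9×2.6×4.0)/(4.7×3.4×7.2) = 0.4429
P(4)/P(0) = (4.9×2.6×4.0×3.4)/(4.7×3.4×7.2×5.3) = 0.2841

Normalization: ∑ P(n) = 1
P(0) × (1.0000 + 1.0426 + 0.7972 + 0.4429 + 0.2841) = 1
P(0) × 3.5668 = 1
P(0) = 1/3.5668 = 0.2804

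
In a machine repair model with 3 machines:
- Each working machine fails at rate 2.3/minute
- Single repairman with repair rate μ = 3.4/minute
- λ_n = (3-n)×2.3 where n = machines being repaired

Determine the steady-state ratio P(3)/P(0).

P(3)/P(0) = ∏_{i=0}^{3-1} λ_i/μ_{i+1}
= (3-0)×2.3/3.4 × (3-1)×2.3/3.4 × (3-2)×2.3/3.4
= 1.8574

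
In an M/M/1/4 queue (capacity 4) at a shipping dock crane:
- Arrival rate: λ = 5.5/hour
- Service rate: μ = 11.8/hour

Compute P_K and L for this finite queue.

ρ = λ/μ = 5.5/11.8 = 0.4661
P₀ = (1-ρ)/(1-ρ^(K+1)) = (1-0.4661)/(1-0.4661^5) = 0.5339/0.9780 = 0.5459
P_K = P₀×ρ^K = 0.5459 × 0.4661^4 = 0.5459 × 0.04720 = 0.02577
Blocking probability P_4 = 0.02577 (2.58%)
L = ρ[1 - (K+1)ρ^K + Kρ^(K+1)] / [(1-ρ)(1-ρ^(K+1))]
L = 0.4661 × (1 - 5×0.04720 + 4×0.02200) / ((1 - 0.4661) × (1 - 0.02200)) = 0.7605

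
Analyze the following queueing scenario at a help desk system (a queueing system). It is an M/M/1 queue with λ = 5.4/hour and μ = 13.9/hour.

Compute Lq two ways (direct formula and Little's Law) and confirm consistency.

Method 1 (direct): Lq = λ²/(μ(μ-λ)) = 29.16/(13.9 × 8.50) = 0.2468

Method 2 (Little's Law):
W = 1/(μ-λ) = 1/8.50 = 0.117647
Wq = W - 1/μ = 0.117647 - 0.0719424 = 0.04570
Lq = λWq = 5.4 × 0.04570 = 0.2468 ✔ (matches Method 1)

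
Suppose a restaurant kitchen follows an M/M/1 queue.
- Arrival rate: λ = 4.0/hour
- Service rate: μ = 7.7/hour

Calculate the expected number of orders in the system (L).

ρ = λ/μ = 4.0/7.7 = 0.5195
For M/M/1: L = λ/(μ-λ)
L = 4.0/(7.7-4.0) = 4.0/3.70
L = 1.0811 orders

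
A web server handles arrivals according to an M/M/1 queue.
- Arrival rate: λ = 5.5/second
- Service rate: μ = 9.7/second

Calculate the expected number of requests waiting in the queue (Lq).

ρ = λ/μ = 5.5/9.7 = 0.5670
For M/M/1: Lq = λ²/(μ(μ-λ))
Lq = 30.25/(9.7 × 4.20)
Lq = 0.7425 requests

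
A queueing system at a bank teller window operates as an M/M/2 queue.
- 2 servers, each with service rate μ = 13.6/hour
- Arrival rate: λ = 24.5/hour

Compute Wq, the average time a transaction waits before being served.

Traffic intensity: ρ = λ/(cμ) = 24.5/(2×13.6) = 0.9007
Since ρ = 0.9007 < 1, system is stable.
Offered load a = λ/μ = cρ = 24.5/13.6 = 1.8015
P₀ = [ Σₙ₌₀^1 aⁿ/n! + a^2/(2!(1-ρ)) ]⁻¹
Σ = a^0/0! + a^1/1! = 1.0000 + 1.8015 = 2.8015
a^2/(2!(1-ρ)) = 3.24530/(2 × 0.0992647) = 16.3467
P₀ = 1/(2.8015 + 16.3467) = 0.05222
Lq = P₀·a^2·ρ / (2!(1-ρ)²) = 0.052224 × 3.2453 × 0.90074 / (2 × 0.0098535) = 7.7465
Wq = Lq/λ = 7.7465/24.5 = 0.3162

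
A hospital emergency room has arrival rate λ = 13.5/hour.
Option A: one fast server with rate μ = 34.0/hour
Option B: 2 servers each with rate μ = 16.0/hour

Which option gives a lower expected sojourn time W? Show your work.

Option A: single server μ = 34.0 (M/M/1)
  ρ_A = 13.5/34.0 = 0.3971
  W_A = 1/(μ-λ) = 1/(34.0-13.5) = 1/20.50 = 0.04878

Option B: 2 servers μ = 16.0 (M/M/2)
  ρ_B = λ/(cμ) = 13.5/(2×16.0) = 0.4219
  Offered load a = λ/μ = cρ = 13.5/16.0 = 0.8438
  P₀ = [ Σₙ₌₀^1 aⁿ/n! + a^2/(2!(1-ρ)) ]⁻¹
  Σ = a^0/0! + a^1/1! = 1.0000 + 0.8438 = 1.8438
  a^2/(2!(1-ρ)) = 0.7119/(2 × 0.5781) = 0.6157
  P₀ = 1/(1.8438 + 0.6157) = 0.4066
  Lq = P₀·a^2·ρ / (2!(1-ρ)²) = 0.4066 × 0.7119 × 0.4219 / (2 × 0.3342) = 0.1827
  Wq_B = Lq/λ = 0.1827/13.5 = 0.01353
  W_B = Wq_B + 1/μ = 0.01353 + 0.06250 = 0.07603

Since W_A = 0.04878 < W_B = 0.07603, Option A (single fast server) has the shorter time in system.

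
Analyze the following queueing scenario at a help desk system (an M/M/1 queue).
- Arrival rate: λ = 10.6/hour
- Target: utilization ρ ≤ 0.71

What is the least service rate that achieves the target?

ρ = λ/μ, so μ = λ/ρ
μ ≥ 10.6/0.71 = 14.9296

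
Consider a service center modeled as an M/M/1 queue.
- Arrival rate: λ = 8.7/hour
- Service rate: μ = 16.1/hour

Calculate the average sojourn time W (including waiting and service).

First, compute utilization: ρ = λ/μ = 8.7/16.1 = 0.5404
For M/M/1: W = 1/(μ-λ)
W = 1/(16.1-8.7) = 1/7.40
W = 0.1351 hours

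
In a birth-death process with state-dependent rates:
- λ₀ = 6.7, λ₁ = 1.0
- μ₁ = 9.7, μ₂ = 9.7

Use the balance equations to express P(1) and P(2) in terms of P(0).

Balance equations:
State 0: λ₀P₀ = μ₁P₁ → P₁ = (λ₀/μ₁)P₀ = (6.7/9.7)P₀ = 0.6907P₀
State 1: P₂ = (λ₀λ₁)/(μ₁μ₂)P₀ = (6.7×1.0)/(9.7×9.7)P₀ = 0.07121P₀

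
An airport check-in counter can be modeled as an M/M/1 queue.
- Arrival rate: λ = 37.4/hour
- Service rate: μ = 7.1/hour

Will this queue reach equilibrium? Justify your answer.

Stability requires ρ = λ/(cμ) < 1
ρ = 37.4/(1 × 7.1) = 37.4/7.10 = 5.2676
Since 5.2676 ≥ 1, the system is UNSTABLE.
Queue grows without bound. Need μ > λ = 37.4.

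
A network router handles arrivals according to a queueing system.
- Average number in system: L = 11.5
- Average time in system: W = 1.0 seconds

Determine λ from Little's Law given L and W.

Little's Law: L = λW, so λ = L/W
λ = 11.5/1.0 = 11.5000 packets/second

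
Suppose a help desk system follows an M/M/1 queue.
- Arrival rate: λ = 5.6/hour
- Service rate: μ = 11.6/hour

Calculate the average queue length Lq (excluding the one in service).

ρ = λ/μ = 5.6/11.6 = 0.4828
For M/M/1: Lq = λ²/(μ(μ-λ))
Lq = 31.36/(11.6 × 6.00)
Lq = 0.4506 tickets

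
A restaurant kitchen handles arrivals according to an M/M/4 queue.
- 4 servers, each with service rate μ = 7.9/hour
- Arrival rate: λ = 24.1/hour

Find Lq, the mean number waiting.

Traffic intensity: ρ = λ/(cμ) = 24.1/(4×7.9) = 0.7627
Since ρ = 0.7627 < 1, system is stable.
Offered load a = λ/μ = cρ = 24.1/7.9 = 3.0506
P₀ = [ Σₙ₌₀^3 aⁿ/n! + a^4/(4!(1-ρ)) ]⁻¹
Σ = a^0/0! + a^1/1! + a^2/2! + a^3/3! = 1.0000 + 3.0506 + 4.6532 + 4.7317 = 13.4355
a^4/(4!(1-ρ)) = 86.6084/(24 × 0.237342) = 15.2046
P₀ = 1/(13.4355 + 15.2046) = 0.03492
Lq = P₀·a^4·ρ / (4!(1-ρ)²) = 0.034916 × 86.6084 × 0.76266 / (24 × 0.056331) = 1.7059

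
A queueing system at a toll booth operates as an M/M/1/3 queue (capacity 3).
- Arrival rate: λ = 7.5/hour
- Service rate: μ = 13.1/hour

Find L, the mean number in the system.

ρ = λ/μ = 7.5/13.1 = 0.57252
P₀ = (1-ρ)/(1-ρ^(K+1)) = (1-0.57252)/(1-0.57252^4) = 0.4275/0.8926 = 0.4789
P_K = P₀×ρ^K = 0.47894 × 0.57252^3 = 0.47894 × 0.18766 = 0.08988
L = ρ[1 - (K+1)ρ^K + Kρ^(K+1)] / [(1-ρ)(1-ρ^(K+1))]
L = 0.57252 × (1 - 4×0.18766 + 3×0.10744) / ((1 - 0.57252) × (1 - 0.10744)) = 0.8578 vehicles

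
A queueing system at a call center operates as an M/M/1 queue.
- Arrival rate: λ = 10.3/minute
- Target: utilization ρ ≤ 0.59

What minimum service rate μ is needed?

ρ = λ/μ, so μ = λ/ρ
μ ≥ 10.3/0.59 = 17.4576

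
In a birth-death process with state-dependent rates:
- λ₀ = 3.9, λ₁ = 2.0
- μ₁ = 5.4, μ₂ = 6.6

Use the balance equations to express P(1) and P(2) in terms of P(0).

Balance equations:
State 0: λ₀P₀ = μ₁P₁ → P₁ = (λ₀/μ₁)P₀ = (3.9/5.4)P₀ = 0.7222P₀
State 1: P₂ = (λ₀λ₁)/(μ₁μ₂)P₀ = (3.9×2.0)/(5.4×6.6)P₀ = 0.2189P₀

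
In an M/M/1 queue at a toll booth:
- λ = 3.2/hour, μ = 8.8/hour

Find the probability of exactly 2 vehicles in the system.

ρ = λ/μ = 3.2/8.8 = 0.36364
P(n) = (1-ρ)ρⁿ
P(2) = (1-0.36364) × 0.36364^2
P(2) = 0.63636 × 0.13223
P(2) = 0.08415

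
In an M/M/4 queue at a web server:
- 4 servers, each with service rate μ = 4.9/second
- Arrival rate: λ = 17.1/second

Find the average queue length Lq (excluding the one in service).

Traffic intensity: ρ = λ/(cμ) = 17.1/(4×4.9) = 0.8724
Since ρ = 0.8724 < 1, system is stable.
Offered load a = λ/μ = cρ = 17.1/4.9 = 3.4898
P₀ = [ Σₙ₌₀^3 aⁿ/n! + a^4/(4!(1-ρ)) ]⁻¹
Σ = a^0/0! + a^1/1! + a^2/2! + a^3/3! = 1.0000 + 3.4898 + 6.0893 + 7.0835 = 17.6626
a^4/(4!(1-ρ)) = 148.3201/(24 × 0.127551) = 48.4512
P₀ = 1/(17.6626 + 48.4512) = 0.01513
Lq = P₀·a^4·ρ / (4!(1-ρ)²) = 0.01512541 × 148.3201 × 0.8724490 / (24 × 0.01626926) = 5.0127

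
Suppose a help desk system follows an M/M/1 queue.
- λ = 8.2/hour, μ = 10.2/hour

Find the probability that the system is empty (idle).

ρ = λ/μ = 8.2/10.2 = 0.8039
P(0) = 1 - ρ = 1 - 0.8039 = 0.1961
The server is idle 19.61% of the time.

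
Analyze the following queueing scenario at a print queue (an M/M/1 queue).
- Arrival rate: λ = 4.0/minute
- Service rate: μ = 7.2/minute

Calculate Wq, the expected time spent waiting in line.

First, compute utilization: ρ = λ/μ = 4.0/7.2 = 0.5556
For M/M/1: Wq = λ/(μ(μ-λ))
Wq = 4.0/(7.2 × (7.2-4.0))
Wq = 4.0/(7.2 × 3.20)
Wq = 0.1736 minutes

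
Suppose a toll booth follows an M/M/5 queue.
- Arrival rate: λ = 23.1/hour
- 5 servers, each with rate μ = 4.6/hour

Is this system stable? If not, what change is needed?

Stability requires ρ = λ/(cμ) < 1
ρ = 23.1/(5 × 4.6) = 23.1/23.00 = 1.0043
Since 1.0043 ≥ 1, the system is UNSTABLE.
Need c > λ/μ = 23.1/4.6 = 5.02.
Minimum servers needed: c = 6.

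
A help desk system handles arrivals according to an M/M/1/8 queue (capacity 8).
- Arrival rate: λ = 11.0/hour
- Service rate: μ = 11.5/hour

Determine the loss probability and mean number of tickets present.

ρ = λ/μ = 11.0/11.5 = 0.956522
P₀ = (1-ρ)/(1-ρ^(K+1)) = (1-0.956522)/(1-0.956522^9) = 0.04348/0.3297 = 0.1319
P_K = P₀×ρ^K = 0.13186 × 0.956522^8 = 0.13186 × 0.70074 = 0.09240
Blocking probability P_8 = 0.09240 (9.24%)
L = ρ[1 - (K+1)ρ^K + Kρ^(K+1)] / [(1-ρ)(1-ρ^(K+1))]
L = 0.956522 × (1 - 9×0.70074451 + 8×0.67027754) / ((1 - 0.956522) × (1 - 0.67027754)) = 3.7045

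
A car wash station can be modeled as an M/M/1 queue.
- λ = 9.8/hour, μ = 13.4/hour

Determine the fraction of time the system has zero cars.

ρ = λ/μ = 9.8/13.4 = 0.7313
P(0) = 1 - ρ = 1 - 0.7313 = 0.2687
The server is idle 26.87% of the time.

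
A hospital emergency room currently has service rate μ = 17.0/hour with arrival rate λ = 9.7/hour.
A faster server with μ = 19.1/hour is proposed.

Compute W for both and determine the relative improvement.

System 1: ρ₁ = 9.7/17.0 = 0.5706, W₁ = 1/(17.0-9.7) = 0.1370
System 2: ρ₂ = 9.7/19.1 = 0.5079, W₂ = 1/(19.1-9.7) = 0.1064
Improvement: (W₁-W₂)/W₁ = (0.1370-0.1064)/0.1370 = 22.34%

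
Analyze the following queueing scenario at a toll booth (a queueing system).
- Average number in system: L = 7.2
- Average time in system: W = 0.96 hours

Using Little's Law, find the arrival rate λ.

Little's Law: L = λW, so λ = L/W
λ = 7.2/0.96 = 7.5000 vehicles/hour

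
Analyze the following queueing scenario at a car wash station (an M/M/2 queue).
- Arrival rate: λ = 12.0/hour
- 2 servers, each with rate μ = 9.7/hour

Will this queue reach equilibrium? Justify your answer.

Stability requires ρ = λ/(cμ) < 1
ρ = 12.0/(2 × 9.7) = 12.0/19.40 = 0.6186
Since 0.6186 < 1, the system is STABLE.
The servers are busy 61.86% of the time.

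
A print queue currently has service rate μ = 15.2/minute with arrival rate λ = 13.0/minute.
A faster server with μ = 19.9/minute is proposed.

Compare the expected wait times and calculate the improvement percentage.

System 1: ρ₁ = 13.0/15.2 = 0.8553, W₁ = 1/(15.2-13.0) = 0.4545
System 2: ρ₂ = 13.0/19.9 = 0.6533, W₂ = 1/(19.9-13.0) = 0.1449
Improvement: (W₁-W₂)/W₁ = (0.4545-0.1449)/0.4545 = 68.12%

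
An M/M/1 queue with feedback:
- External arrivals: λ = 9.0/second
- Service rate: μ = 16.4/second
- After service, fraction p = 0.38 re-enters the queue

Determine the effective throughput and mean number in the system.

Effective arrival rate: λ_eff = λ/(1-p) = 9.0/(1-0.38) = 9.0/0.62 = 14.5161
ρ = λ_eff/μ = 14.5161/16.4 = 0.88513
L = ρ/(1-ρ) = 0.88513/(1-0.88513) = 7.7055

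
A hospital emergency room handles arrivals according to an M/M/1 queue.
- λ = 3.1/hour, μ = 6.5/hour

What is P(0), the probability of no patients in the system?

ρ = λ/μ = 3.1/6.5 = 0.4769
P(0) = 1 - ρ = 1 - 0.4769 = 0.5231
The server is idle 52.31% of the time.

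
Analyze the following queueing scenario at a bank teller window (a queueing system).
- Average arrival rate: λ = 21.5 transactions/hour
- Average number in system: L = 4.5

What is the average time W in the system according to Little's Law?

Little's Law: L = λW, so W = L/λ
W = 4.5/21.5 = 0.2093 hours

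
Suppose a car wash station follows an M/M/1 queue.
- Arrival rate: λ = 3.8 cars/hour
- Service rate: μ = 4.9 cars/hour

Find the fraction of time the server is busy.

Server utilization: ρ = λ/μ
ρ = 3.8/4.9 = 0.7755
The server is busy 77.55% of the time.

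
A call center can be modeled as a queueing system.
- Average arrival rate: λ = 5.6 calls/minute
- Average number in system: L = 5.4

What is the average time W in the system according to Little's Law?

Little's Law: L = λW, so W = L/λ
W = 5.4/5.6 = 0.9643 minutes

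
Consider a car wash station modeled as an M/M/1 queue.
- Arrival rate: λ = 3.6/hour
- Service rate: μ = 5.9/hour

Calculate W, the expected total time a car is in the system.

First, compute utilization: ρ = λ/μ = 3.6/5.9 = 0.6102
For M/M/1: W = 1/(μ-λ)
W = 1/(5.9-3.6) = 1/2.30
W = 0.4348 hours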